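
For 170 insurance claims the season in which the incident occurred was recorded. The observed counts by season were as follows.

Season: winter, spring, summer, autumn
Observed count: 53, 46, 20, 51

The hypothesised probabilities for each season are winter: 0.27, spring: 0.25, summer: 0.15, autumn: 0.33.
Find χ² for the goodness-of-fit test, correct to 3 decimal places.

Expected counts E_i = n·p_i: 170×0.27 = 45.9, 170×0.25 = 42.5, 170×0.15 = 25.5, 170×0.33 = 56.1.
χ² = (53−45.9)²/45.9 + (46−42.5)²/42.5 + (20−25.5)²/25.5 + (51−56.1)²/56.1
   = 1.0983 + 0.2882 + 1.1863 + 0.4636
Sum = 3.036

3.036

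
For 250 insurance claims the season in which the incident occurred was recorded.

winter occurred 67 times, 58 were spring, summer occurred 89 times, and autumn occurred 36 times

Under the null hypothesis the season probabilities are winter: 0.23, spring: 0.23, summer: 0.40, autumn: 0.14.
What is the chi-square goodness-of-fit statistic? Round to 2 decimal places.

2.81

Expected counts E_i = n·p_i: 250×0.23 = 57.5, 250×0.23 = 57.5, 250×0.40 = 100, 250×0.14 = 35.
cat         O        E   (O−E)²/E
winter     67     57.5      1.570
spring     58     57.5      0.004
summer     89      100      1.210
autumn     36       35      0.029
Sum = 2.81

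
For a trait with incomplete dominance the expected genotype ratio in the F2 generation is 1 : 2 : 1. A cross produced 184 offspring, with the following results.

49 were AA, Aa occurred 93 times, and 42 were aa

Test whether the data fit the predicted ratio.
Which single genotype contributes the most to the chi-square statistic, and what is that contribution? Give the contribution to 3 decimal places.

aa, 0.348

Ratio total = 4. Expected counts: 184×1/4 = 46, 184×2/4 = 92, 184×1/4 = 46.
χ² = (49−46)²/46 + (93−92)²/92 + (42−46)²/46
   = 0.1957 + 0.0109 + 0.3478
The largest term is for aa: 0.348.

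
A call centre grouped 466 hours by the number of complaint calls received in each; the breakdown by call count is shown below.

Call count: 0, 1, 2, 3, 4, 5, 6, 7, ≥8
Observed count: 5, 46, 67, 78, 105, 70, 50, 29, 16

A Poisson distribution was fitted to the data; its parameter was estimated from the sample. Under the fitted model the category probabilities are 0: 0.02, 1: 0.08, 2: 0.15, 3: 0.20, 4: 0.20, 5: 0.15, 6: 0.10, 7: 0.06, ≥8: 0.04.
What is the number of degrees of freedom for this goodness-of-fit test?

There are k = 9 categories and 1 parameter estimated from the data, so df = 9 − 1 − 1 = 7.

7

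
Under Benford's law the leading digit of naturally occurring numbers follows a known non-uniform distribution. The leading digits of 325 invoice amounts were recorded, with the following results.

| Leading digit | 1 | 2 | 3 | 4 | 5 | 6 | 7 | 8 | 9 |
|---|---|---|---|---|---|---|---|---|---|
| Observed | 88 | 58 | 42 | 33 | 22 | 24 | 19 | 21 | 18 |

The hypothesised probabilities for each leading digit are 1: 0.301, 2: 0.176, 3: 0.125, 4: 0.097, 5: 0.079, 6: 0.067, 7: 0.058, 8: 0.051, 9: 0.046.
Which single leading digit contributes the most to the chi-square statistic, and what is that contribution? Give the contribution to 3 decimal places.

8, 1.181

Expected counts E_i = n·p_i: 325×0.301 = 97.825, 325×0.176 = 57.2, 325×0.125 = 40.625, 325×0.097 = 31.525, 325×0.079 = 25.675, 325×0.067 = 21.775, 325×0.058 = 18.85, 325×0.051 = 16.575, 325×0.046 = 14.95.
cat         O        E   (O−E)²/E
1          88   97.825     0.9868
2          58     57.2     0.0112
3          42   40.625     0.0465
4          33   31.525     0.0690
5          22   25.675     0.5260
6          24   21.775     0.2274
7          19    18.85     0.0012
8          21   16.575     1.1813
9          18    14.95     0.6222
The largest term is for 8: 1.181.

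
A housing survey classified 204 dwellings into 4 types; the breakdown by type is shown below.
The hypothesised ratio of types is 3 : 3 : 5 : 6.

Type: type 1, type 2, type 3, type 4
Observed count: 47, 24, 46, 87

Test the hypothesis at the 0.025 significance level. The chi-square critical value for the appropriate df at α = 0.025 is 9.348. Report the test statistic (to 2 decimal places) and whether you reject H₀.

Ratio total = 17. Expected counts: 204×3/17 = 36, 204×3/17 = 36, 204×5/17 = 60, 204×6/17 = 72.
cat         O        E   (O−E)²/E
type 1     47       36      3.361
type 2     24       36      4.000
type 3     46       60      3.267
type 4     87       72      3.125
Sum = 13.75
df = 3. Since 13.75 > 9.348, we reject H₀.

13.75; reject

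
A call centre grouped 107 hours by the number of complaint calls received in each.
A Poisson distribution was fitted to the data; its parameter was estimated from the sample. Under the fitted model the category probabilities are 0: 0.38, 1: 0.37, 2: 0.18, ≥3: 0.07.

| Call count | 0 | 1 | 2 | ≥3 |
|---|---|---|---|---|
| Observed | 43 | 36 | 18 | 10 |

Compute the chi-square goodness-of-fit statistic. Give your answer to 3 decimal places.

Expected counts E_i = n·p_i: 107×0.38 = 40.66, 107×0.37 = 39.59, 107×0.18 = 19.26, 107×0.07 = 7.49.
χ² = (43−40.66)²/40.66 + (36−39.59)²/39.59 + (18−19.26)²/19.26 + (10−7.49)²/7.49
   = 0.1347 + 0.3255 + 0.0824 + 0.8411
Sum = 1.384

1.384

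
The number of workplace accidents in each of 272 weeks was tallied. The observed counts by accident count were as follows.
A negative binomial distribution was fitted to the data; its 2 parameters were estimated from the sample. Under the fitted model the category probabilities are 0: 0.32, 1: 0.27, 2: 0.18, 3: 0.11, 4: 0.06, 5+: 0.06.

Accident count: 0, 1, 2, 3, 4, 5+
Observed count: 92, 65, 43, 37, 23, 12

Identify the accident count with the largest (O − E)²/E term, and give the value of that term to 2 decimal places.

4, 2.73

Expected counts E_i = n·p_i: 272×0.32 = 87.04, 272×0.27 = 73.44, 272×0.18 = 48.96, 272×0.11 = 29.92, 272×0.06 = 16.32, 272×0.06 = 16.32.
0: (92 − 87.04)²/87.04 = 24.6016/87.04 = 0.283
1: (65 − 73.44)²/73.44 = 71.2336/73.44 = 0.970
2: (43 − 48.96)²/48.96 = 35.5216/48.96 = 0.726
3: (37 − 29.92)²/29.92 = 50.1264/29.92 = 1.675
4: (23 − 16.32)²/16.32 = 44.6224/16.32 = 2.734
5+: (12 − 16.32)²/16.32 = 18.6624/16.32 = 1.144
The largest term is for 4: 2.73.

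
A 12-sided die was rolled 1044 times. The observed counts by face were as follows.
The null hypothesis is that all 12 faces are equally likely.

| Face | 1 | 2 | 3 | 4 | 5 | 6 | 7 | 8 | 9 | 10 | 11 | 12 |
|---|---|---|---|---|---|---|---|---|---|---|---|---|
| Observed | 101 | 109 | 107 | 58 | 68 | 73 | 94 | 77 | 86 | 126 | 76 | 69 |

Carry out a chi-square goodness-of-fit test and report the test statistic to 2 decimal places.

52.80

Expected count for each of the 12 categories: 1044/12 = 87.
cat         O        E   (O−E)²/E
1         101       87      2.253
2         109       87      5.563
3         107       87      4.598
4          58       87      9.667
5          68       87      4.149
6          73       87      2.253
7          94       87      0.563
8          77       87      1.149
9          86       87      0.011
10        126       87     17.483
11         76       87      1.391
12         69       87      3.724
Sum = 52.80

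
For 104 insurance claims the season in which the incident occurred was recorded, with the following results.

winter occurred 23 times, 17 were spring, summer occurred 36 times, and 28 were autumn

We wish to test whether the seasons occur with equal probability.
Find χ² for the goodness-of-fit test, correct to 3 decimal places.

7.462

Expected count for each of the 4 categories: 104/4 = 26.
χ² = (23−26)²/26 + (17−26)²/26 + (36−26)²/26 + (28−26)²/26
   = 0.3462 + 3.1154 + 3.8462 + 0.1538
Sum = 7.462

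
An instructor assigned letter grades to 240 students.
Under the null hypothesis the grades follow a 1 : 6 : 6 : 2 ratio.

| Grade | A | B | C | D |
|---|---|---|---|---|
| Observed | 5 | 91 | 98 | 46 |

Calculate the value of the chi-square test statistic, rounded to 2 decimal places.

13.99

Ratio total = 15. Expected counts: 240×1/15 = 16, 240×6/15 = 96, 240×6/15 = 96, 240×2/15 = 32.
A: (5 − 16)²/16 = 121/16 = 7.563
B: (91 − 96)²/96 = 25/96 = 0.260
C: (98 − 96)²/96 = 4/96 = 0.042
D: (46 − 32)²/32 = 196/32 = 6.125
Sum = 13.99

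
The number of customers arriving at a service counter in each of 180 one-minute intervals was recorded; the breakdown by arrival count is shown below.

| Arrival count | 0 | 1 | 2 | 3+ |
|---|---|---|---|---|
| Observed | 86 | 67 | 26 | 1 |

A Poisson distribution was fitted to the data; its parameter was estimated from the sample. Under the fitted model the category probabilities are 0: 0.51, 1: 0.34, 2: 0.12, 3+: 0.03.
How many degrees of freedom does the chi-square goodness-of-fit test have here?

2

There are k = 4 categories and 1 parameter estimated from the data, so df = 4 − 1 − 1 = 2.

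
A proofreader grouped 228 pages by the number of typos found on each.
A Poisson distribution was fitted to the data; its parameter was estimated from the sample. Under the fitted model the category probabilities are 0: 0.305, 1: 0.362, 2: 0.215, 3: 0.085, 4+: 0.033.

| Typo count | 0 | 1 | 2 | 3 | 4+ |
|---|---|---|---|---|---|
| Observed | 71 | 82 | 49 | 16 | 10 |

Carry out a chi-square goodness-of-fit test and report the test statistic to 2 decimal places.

Expected counts E_i = n·p_i: 228×0.305 = 69.54, 228×0.362 = 82.536, 228×0.215 = 49.02, 228×0.085 = 19.38, 228×0.033 = 7.524.
0: (71 − 69.54)²/69.54 = 2.1316/69.54 = 0.031
1: (82 − 82.536)²/82.536 = 0.287296/82.536 = 0.003
2: (49 − 49.02)²/49.02 = 0.0004/49.02 = 0.000
3: (16 − 19.38)²/19.38 = 11.4244/19.38 = 0.589
4+: (10 − 7.524)²/7.524 = 6.130576/7.524 = 0.815
Sum = 1.44

1.44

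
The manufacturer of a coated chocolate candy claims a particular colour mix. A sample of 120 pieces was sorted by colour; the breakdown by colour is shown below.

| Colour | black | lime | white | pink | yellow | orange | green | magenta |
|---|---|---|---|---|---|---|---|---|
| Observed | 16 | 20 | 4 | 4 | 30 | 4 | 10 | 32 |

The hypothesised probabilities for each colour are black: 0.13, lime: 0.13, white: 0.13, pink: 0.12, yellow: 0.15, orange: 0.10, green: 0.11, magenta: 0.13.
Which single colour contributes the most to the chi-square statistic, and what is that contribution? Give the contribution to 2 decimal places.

magenta, 17.24

Expected counts E_i = n·p_i: 120×0.13 = 15.6, 120×0.13 = 15.6, 120×0.13 = 15.6, 120×0.12 = 14.4, 120×0.15 = 18, 120×0.10 = 12, 120×0.11 = 13.2, 120×0.13 = 15.6.
cat          O        E   (O−E)²/E
black       16     15.6      0.010
lime        20     15.6      1.241
white        4     15.6      8.626
pink         4     14.4      7.511
yellow      30       18      8.000
orange       4       12      5.333
green       10     13.2      0.776
magenta     32     15.6     17.241
The largest term is for magenta: 17.24.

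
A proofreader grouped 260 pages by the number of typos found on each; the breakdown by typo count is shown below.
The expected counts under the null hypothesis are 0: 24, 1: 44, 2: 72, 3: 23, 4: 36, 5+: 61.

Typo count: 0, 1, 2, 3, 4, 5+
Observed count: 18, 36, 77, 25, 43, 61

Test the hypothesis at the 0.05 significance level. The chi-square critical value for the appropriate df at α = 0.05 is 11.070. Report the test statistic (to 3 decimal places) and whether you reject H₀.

4.837; do not reject

cat         O        E   (O−E)²/E
0          18       24     1.5000
1          36       44     1.4545
2          77       72     0.3472
3          25       23     0.1739
4          43       36     1.3611
5+         61       61     0.0000
Sum = 4.837
df = 5. Since 4.837 < 11.070, we do not reject H₀.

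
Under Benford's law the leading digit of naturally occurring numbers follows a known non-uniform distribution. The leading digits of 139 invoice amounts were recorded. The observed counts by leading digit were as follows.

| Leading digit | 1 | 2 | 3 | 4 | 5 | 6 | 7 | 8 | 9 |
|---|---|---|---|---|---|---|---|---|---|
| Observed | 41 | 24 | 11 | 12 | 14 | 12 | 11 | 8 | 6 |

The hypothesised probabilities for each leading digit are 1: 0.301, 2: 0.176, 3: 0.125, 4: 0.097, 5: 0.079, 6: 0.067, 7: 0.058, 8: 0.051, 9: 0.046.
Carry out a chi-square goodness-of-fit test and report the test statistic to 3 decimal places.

Expected counts E_i = n·p_i: 139×0.301 = 41.839, 139×0.176 = 24.464, 139×0.125 = 17.375, 139×0.097 = 13.483, 139×0.079 = 10.981, 139×0.067 = 9.313, 139×0.058 = 8.062, 139×0.051 = 7.089, 139×0.046 = 6.394.
1: (41 − 41.839)²/41.839 = 0.703921/41.839 = 0.0168
2: (24 − 24.464)²/24.464 = 0.215296/24.464 = 0.0088
3: (11 − 17.375)²/17.375 = 40.640625/17.375 = 2.3390
4: (12 − 13.483)²/13.483 = 2.199289/13.483 = 0.1631
5: (14 − 10.981)²/10.981 = 9.114361/10.981 = 0.8300
6: (12 − 9.313)²/9.313 = 7.219969/9.313 = 0.7753
7: (11 − 8.062)²/8.062 = 8.631844/8.062 = 1.0707
8: (8 − 7.089)²/7.089 = 0.829921/7.089 = 0.1171
9: (6 − 6.394)²/6.394 = 0.155236/6.394 = 0.0243
Sum = 5.345

5.345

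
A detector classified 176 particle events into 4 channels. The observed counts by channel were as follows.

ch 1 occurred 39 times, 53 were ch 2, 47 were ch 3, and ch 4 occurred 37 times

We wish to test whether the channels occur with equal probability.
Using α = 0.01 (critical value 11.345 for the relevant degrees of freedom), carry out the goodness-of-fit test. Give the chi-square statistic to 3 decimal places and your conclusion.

Under H₀ each category has probability 1/4, so each expected count is 176/4 = 44.
cat         O        E   (O−E)²/E
ch 1       39       44     0.5682
ch 2       53       44     1.8409
ch 3       47       44     0.2045
ch 4       37       44     1.1136
Sum = 3.727
df = 3. Since 3.727 < 11.345, we do not reject H₀.

3.727; do not reject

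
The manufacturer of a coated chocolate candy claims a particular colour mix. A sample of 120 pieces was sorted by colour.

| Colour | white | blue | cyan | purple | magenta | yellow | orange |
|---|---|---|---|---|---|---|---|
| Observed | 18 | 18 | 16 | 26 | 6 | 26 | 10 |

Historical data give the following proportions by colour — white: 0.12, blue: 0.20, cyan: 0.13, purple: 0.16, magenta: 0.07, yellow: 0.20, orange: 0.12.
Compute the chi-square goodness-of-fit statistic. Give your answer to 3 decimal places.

7.015

Expected counts E_i = n·p_i: 120×0.12 = 14.4, 120×0.20 = 24, 120×0.13 = 15.6, 120×0.16 = 19.2, 120×0.07 = 8.4, 120×0.20 = 24, 120×0.12 = 14.4.
cat          O        E   (O−E)²/E
white       18     14.4     0.9000
blue        18       24     1.5000
cyan        16     15.6     0.0103
purple      26     19.2     2.4083
magenta      6      8.4     0.6857
yellow      26       24     0.1667
orange      10     14.4     1.3444
Sum = 7.015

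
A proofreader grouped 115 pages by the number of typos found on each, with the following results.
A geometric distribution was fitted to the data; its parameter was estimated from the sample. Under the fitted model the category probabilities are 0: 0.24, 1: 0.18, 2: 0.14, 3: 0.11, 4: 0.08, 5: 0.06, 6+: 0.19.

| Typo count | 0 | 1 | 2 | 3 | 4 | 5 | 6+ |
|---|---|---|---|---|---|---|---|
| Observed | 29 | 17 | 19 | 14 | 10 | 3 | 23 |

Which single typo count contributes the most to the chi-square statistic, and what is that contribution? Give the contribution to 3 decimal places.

Expected counts E_i = n·p_i: 115×0.24 = 27.6, 115×0.18 = 20.7, 115×0.14 = 16.1, 115×0.11 = 12.65, 115×0.08 = 9.2, 115×0.06 = 6.9, 115×0.19 = 21.85.
χ² = (29−27.6)²/27.6 + (17−20.7)²/20.7 + (19−16.1)²/16.1 + (14−12.65)²/12.65 + (10−9.2)²/9.2 + (3−6.9)²/6.9 + (23−21.85)²/21.85
   = 0.0710 + 0.6614 + 0.5224 + 0.1441 + 0.0696 + 2.2043 + 0.0605
The largest term is for 5: 2.204.

5, 2.204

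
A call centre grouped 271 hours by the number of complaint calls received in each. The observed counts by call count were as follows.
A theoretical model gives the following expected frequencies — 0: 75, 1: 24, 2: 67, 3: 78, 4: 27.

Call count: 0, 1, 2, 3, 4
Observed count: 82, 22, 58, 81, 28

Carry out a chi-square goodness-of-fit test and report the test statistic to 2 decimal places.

2.18

χ² = (82−75)²/75 + (22−24)²/24 + (58−67)²/67 + (81−78)²/78 + (28−27)²/27
   = 0.653 + 0.167 + 1.209 + 0.115 + 0.037
Sum = 2.18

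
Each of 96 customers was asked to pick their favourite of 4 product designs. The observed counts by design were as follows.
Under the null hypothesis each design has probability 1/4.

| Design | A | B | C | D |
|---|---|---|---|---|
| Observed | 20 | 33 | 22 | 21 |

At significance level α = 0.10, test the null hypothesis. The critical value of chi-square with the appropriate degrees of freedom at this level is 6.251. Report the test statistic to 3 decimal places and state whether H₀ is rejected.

4.583; do not reject

Under H₀ each category has probability 1/4, so each expected count is 96/4 = 24.
cat         O        E   (O−E)²/E
A          20       24     0.6667
B          33       24     3.3750
C          22       24     0.1667
D          21       24     0.3750
Sum = 4.583
df = 3. Since 4.583 < 6.251, we do not reject H₀.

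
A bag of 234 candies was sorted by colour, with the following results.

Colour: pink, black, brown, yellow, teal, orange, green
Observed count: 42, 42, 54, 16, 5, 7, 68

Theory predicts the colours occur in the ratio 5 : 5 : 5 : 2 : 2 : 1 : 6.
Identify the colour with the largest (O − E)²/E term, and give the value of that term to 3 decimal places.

Ratio total = 26. Expected counts: 234×5/26 = 45, 234×5/26 = 45, 234×5/26 = 45, 234×2/26 = 18, 234×2/26 = 18, 234×1/26 = 9, 234×6/26 = 54.
pink: (42 − 45)²/45 = 9/45 = 0.2000
black: (42 − 45)²/45 = 9/45 = 0.2000
brown: (54 − 45)²/45 = 81/45 = 1.8000
yellow: (16 − 18)²/18 = 4/18 = 0.2222
teal: (5 − 18)²/18 = 169/18 = 9.3889
orange: (7 − 9)²/9 = 4/9 = 0.4444
green: (68 − 54)²/54 = 196/54 = 3.6296
The largest term is for teal: 9.389.

teal, 9.389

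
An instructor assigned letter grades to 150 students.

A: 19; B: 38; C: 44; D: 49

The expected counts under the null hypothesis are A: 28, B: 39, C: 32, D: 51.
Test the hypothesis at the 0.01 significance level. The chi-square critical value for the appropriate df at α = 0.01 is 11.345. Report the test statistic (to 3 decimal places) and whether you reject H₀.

χ² = (19−28)²/28 + (38−39)²/39 + (44−32)²/32 + (49−51)²/51
   = 2.8929 + 0.0256 + 4.5000 + 0.0784
Sum = 7.497
df = 3. Since 7.497 < 11.345, we do not reject H₀.

7.497; do not reject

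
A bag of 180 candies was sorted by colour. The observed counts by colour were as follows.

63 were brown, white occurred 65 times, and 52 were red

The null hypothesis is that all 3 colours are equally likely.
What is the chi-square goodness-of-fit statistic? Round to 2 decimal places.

Expected count for each of the 3 categories: 180/3 = 60.
brown: (63 − 60)²/60 = 9/60 = 0.150
white: (65 − 60)²/60 = 25/60 = 0.417
red: (52 − 60)²/60 = 64/60 = 1.067
Sum = 1.63

1.63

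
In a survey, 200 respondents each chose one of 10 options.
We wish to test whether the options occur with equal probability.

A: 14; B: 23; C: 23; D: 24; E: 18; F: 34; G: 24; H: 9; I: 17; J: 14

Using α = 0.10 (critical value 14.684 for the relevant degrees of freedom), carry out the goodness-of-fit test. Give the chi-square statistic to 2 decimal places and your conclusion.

22.60; reject

Expected count for each of the 10 categories: 200/10 = 20.
A: (14 − 20)²/20 = 36/20 = 1.800
B: (23 − 20)²/20 = 9/20 = 0.450
C: (23 − 20)²/20 = 9/20 = 0.450
D: (24 − 20)²/20 = 16/20 = 0.800
E: (18 − 20)²/20 = 4/20 = 0.200
F: (34 − 20)²/20 = 196/20 = 9.800
G: (24 − 20)²/20 = 16/20 = 0.800
H: (9 − 20)²/20 = 121/20 = 6.050
I: (17 − 20)²/20 = 9/20 = 0.450
J: (14 − 20)²/20 = 36/20 = 1.800
Sum = 22.60
df = 9. Since 22.60 > 14.684, we reject H₀.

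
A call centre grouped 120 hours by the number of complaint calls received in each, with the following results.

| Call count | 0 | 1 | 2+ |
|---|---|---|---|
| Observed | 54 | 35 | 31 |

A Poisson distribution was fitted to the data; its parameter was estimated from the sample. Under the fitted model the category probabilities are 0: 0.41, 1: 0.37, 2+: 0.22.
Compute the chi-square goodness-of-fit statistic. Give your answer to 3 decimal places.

Expected counts E_i = n·p_i: 120×0.41 = 49.2, 120×0.37 = 44.4, 120×0.22 = 26.4.
0: (54 − 49.2)²/49.2 = 23.04/49.2 = 0.4683
1: (35 − 44.4)²/44.4 = 88.36/44.4 = 1.9901
2+: (31 − 26.4)²/26.4 = 21.16/26.4 = 0.8015
Sum = 3.260

3.260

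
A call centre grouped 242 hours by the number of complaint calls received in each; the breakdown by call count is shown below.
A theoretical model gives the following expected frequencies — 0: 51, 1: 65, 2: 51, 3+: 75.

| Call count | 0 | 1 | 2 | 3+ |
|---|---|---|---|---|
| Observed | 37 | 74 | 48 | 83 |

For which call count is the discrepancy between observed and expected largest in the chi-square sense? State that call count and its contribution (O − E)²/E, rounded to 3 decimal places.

0, 3.843

0: (37 − 51)²/51 = 196/51 = 3.8431
1: (74 − 65)²/65 = 81/65 = 1.2462
2: (48 − 51)²/51 = 9/51 = 0.1765
3+: (83 − 75)²/75 = 64/75 = 0.8533
The largest term is for 0: 3.843.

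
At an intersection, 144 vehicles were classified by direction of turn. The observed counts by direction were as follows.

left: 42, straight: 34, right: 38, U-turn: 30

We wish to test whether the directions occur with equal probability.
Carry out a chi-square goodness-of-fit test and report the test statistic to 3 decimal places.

2.222

Under H₀ each category has probability 1/4, so each expected count is 144/4 = 36.
cat           O        E   (O−E)²/E
left         42       36     1.0000
straight     34       36     0.1111
right        38       36     0.1111
U-turn       30       36     1.0000
Sum = 2.222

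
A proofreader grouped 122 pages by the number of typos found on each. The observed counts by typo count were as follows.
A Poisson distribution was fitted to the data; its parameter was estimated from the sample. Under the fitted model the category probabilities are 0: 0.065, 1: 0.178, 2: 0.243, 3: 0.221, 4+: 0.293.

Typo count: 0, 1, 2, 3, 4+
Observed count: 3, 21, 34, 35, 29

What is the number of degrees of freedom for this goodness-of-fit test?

3

There are k = 5 categories and 1 parameter estimated from the data, so df = 5 − 1 − 1 = 3.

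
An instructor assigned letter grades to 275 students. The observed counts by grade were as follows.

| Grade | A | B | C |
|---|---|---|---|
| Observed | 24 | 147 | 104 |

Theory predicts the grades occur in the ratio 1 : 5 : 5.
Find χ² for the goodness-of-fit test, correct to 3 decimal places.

7.440

Ratio total = 11. Expected counts: 275×1/11 = 25, 275×5/11 = 125, 275×5/11 = 125.
cat         O        E   (O−E)²/E
A          24       25     0.0400
B         147      125     3.8720
C         104      125     3.5280
Sum = 7.440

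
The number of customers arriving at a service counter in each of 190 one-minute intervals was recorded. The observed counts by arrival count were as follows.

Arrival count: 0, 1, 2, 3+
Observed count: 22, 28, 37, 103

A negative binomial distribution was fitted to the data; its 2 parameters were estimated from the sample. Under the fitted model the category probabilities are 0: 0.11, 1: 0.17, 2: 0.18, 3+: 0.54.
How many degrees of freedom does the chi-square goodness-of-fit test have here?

1

There are k = 4 categories and 2 parameters estimated from the data, so df = 4 − 1 − 2 = 1.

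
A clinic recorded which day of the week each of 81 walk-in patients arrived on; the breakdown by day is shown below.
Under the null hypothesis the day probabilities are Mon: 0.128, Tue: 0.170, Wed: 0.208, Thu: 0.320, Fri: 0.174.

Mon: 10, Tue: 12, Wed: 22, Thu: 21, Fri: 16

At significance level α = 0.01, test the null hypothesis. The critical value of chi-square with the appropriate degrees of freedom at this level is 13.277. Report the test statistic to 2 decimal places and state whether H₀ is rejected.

3.01; do not reject

Expected counts E_i = n·p_i: 81×0.128 = 10.368, 81×0.170 = 13.77, 81×0.208 = 16.848, 81×0.320 = 25.92, 81×0.174 = 14.094.
Mon: (10 − 10.368)²/10.368 = 0.135424/10.368 = 0.013
Tue: (12 − 13.77)²/13.77 = 3.1329/13.77 = 0.228
Wed: (22 − 16.848)²/16.848 = 26.543104/16.848 = 1.575
Thu: (21 − 25.92)²/25.92 = 24.2064/25.92 = 0.934
Fri: (16 − 14.094)²/14.094 = 3.632836/14.094 = 0.258
Sum = 3.01
df = 4. Since 3.01 < 13.277, we do not reject H₀.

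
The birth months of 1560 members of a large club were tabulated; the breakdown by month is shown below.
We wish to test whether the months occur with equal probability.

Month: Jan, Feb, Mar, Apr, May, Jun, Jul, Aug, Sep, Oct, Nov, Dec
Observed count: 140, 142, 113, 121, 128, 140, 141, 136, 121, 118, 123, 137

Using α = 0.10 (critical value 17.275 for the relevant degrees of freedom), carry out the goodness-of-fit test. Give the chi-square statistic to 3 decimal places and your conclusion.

9.215; do not reject

Expected count for each of the 12 categories: 1560/12 = 130.
cat         O        E   (O−E)²/E
Jan       140      130     0.7692
Feb       142      130     1.1077
Mar       113      130     2.2231
Apr       121      130     0.6231
May       128      130     0.0308
Jun       140      130     0.7692
Jul       141      130     0.9308
Aug       136      130     0.2769
Sep       121      130     0.6231
Oct       118      130     1.1077
Nov       123      130     0.3769
Dec       137      130     0.3769
Sum = 9.215
df = 11. Since 9.215 < 17.275, we do not reject H₀.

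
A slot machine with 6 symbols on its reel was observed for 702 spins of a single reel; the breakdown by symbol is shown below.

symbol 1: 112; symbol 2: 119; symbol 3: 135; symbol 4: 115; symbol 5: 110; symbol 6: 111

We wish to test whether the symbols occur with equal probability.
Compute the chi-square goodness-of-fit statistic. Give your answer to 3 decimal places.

3.778

Under H₀ each category has probability 1/6, so each expected count is 702/6 = 117.
χ² = (112−117)²/117 + (119−117)²/117 + (135−117)²/117 + (115−117)²/117 + (110−117)²/117 + (111−117)²/117
   = 0.2137 + 0.0342 + 2.7692 + 0.0342 + 0.4188 + 0.3077
Sum = 3.778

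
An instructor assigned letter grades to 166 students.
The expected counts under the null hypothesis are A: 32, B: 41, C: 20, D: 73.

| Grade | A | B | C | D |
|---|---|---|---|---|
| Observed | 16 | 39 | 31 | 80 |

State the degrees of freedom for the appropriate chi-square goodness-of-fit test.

There are k = 4 categories and no parameters were estimated from the data, so df = 4 − 1 = 3.

3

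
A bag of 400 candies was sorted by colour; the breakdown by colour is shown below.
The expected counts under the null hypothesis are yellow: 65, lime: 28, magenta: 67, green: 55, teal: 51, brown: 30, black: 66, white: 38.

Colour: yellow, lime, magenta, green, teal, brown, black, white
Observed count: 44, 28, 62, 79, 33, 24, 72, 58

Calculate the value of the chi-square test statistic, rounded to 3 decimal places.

36.255

cat          O        E   (O−E)²/E
yellow      44       65     6.7846
lime        28       28     0.0000
magenta     62       67     0.3731
green       79       55    10.4727
teal        33       51     6.3529
brown       24       30     1.2000
black       72       66     0.5455
white       58       38    10.5263
Sum = 36.255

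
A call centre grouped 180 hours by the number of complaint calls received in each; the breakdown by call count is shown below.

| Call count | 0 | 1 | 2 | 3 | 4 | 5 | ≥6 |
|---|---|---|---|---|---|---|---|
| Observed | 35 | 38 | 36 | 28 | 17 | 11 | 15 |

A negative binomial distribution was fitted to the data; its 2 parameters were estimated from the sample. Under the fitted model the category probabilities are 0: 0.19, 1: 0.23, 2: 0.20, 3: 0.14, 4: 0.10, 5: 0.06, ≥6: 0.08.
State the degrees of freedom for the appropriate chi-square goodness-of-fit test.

4

There are k = 7 categories and 2 parameters estimated from the data, so df = 7 − 1 − 2 = 4.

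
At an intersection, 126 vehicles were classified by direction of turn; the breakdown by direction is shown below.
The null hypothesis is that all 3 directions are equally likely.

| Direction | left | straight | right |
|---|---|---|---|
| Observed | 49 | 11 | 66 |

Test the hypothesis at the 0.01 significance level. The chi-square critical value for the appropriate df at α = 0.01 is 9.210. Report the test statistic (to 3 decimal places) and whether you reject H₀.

37.762; reject

Under H₀ each category has probability 1/3, so each expected count is 126/3 = 42.
cat           O        E   (O−E)²/E
left         49       42     1.1667
straight     11       42    22.8810
right        66       42    13.7143
Sum = 37.762
df = 2. Since 37.762 > 9.210, we reject H₀.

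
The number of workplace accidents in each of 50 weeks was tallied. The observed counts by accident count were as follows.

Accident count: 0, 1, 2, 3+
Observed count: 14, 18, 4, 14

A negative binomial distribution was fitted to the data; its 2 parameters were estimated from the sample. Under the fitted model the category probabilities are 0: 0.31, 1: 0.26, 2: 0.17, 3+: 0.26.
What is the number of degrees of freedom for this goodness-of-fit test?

1

There are k = 4 categories and 2 parameters estimated from the data, so df = 4 − 1 − 2 = 1.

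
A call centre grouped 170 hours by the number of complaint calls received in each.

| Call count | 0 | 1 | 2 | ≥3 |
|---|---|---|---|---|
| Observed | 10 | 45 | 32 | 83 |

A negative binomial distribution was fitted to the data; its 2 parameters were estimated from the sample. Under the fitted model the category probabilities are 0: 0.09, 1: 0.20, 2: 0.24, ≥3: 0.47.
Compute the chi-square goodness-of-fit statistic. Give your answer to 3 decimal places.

7.413

Expected counts E_i = n·p_i: 170×0.09 = 15.3, 170×0.20 = 34, 170×0.24 = 40.8, 170×0.47 = 79.9.
cat         O        E   (O−E)²/E
0          10     15.3     1.8359
1          45       34     3.5588
2          32     40.8     1.8980
≥3         83     79.9     0.1203
Sum = 7.413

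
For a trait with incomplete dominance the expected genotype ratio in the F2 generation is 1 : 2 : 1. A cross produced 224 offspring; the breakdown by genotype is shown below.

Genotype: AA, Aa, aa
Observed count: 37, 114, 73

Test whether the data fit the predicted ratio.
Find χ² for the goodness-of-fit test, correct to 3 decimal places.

11.643

Ratio total = 4. Expected counts: 224×1/4 = 56, 224×2/4 = 112, 224×1/4 = 56.
χ² = (37−56)²/56 + (114−112)²/112 + (73−56)²/56
   = 6.4464 + 0.0357 + 5.1607
Sum = 11.643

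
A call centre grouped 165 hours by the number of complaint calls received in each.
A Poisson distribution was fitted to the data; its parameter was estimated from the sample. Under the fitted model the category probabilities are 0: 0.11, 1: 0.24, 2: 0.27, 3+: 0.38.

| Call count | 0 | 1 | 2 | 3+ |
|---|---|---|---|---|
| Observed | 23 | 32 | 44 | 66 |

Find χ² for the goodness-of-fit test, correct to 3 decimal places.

Expected counts E_i = n·p_i: 165×0.11 = 18.15, 165×0.24 = 39.6, 165×0.27 = 44.55, 165×0.38 = 62.7.
0: (23 − 18.15)²/18.15 = 23.5225/18.15 = 1.2960
1: (32 − 39.6)²/39.6 = 57.76/39.6 = 1.4586
2: (44 − 44.55)²/44.55 = 0.3025/44.55 = 0.0068
3+: (66 − 62.7)²/62.7 = 10.89/62.7 = 0.1737
Sum = 2.935

2.935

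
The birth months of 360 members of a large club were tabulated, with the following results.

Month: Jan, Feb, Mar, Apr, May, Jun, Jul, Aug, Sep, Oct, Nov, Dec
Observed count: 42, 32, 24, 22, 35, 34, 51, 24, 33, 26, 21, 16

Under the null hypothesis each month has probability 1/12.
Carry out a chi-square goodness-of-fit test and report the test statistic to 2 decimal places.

35.60

Under H₀ each category has probability 1/12, so each expected count is 360/12 = 30.
Jan: (42 − 30)²/30 = 144/30 = 4.800
Feb: (32 − 30)²/30 = 4/30 = 0.133
Mar: (24 − 30)²/30 = 36/30 = 1.200
Apr: (22 − 30)²/30 = 64/30 = 2.133
May: (35 − 30)²/30 = 25/30 = 0.833
Jun: (34 − 30)²/30 = 16/30 = 0.533
Jul: (51 − 30)²/30 = 441/30 = 14.700
Aug: (24 − 30)²/30 = 36/30 = 1.200
Sep: (33 − 30)²/30 = 9/30 = 0.300
Oct: (26 − 30)²/30 = 16/30 = 0.533
Nov: (21 − 30)²/30 = 81/30 = 2.700
Dec: (16 − 30)²/30 = 196/30 = 6.533
Sum = 35.60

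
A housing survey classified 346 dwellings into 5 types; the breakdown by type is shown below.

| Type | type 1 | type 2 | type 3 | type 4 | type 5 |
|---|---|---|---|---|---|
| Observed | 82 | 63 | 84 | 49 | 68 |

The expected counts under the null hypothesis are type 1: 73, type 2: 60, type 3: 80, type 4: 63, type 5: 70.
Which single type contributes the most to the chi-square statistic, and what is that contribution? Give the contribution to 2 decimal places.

cat         O        E   (O−E)²/E
type 1     82       73      1.110
type 2     63       60      0.150
type 3     84       80      0.200
type 4     49       63      3.111
type 5     68       70      0.057
The largest term is for type 4: 3.11.

type 4, 3.11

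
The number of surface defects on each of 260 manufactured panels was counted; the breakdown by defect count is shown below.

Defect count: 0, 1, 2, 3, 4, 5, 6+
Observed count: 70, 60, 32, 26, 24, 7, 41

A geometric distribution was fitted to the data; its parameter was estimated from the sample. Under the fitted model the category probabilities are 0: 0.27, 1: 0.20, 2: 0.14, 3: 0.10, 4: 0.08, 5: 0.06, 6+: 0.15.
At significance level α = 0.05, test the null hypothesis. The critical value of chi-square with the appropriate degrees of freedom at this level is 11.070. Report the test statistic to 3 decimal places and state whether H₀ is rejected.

7.099; do not reject

Expected counts E_i = n·p_i: 260×0.27 = 70.2, 260×0.20 = 52, 260×0.14 = 36.4, 260×0.10 = 26, 260×0.08 = 20.8, 260×0.06 = 15.6, 260×0.15 = 39.
cat         O        E   (O−E)²/E
0          70     70.2     0.0006
1          60       52     1.2308
2          32     36.4     0.5319
3          26       26     0.0000
4          24     20.8     0.4923
5           7     15.6     4.7410
6+         41       39     0.1026
Sum = 7.099
df = 5. Since 7.099 < 11.070, we do not reject H₀.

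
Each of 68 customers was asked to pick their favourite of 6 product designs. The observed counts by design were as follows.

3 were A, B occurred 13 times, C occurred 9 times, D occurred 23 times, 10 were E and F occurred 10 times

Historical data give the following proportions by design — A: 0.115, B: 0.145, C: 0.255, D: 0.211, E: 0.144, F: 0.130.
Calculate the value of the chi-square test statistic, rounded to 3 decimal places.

Expected counts E_i = n·p_i: 68×0.115 = 7.82, 68×0.145 = 9.86, 68×0.255 = 17.34, 68×0.211 = 14.348, 68×0.144 = 9.792, 68×0.130 = 8.84.
cat         O        E   (O−E)²/E
A           3     7.82     2.9709
B          13     9.86     1.0000
C           9    17.34     4.0113
D          23   14.348     5.2173
E          10    9.792     0.0044
F          10     8.84     0.1522
Sum = 13.356

13.356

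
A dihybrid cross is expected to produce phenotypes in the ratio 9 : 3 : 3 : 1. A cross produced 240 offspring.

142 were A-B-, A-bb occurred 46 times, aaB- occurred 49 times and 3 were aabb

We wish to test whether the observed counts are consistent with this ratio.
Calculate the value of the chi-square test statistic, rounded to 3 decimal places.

10.341

Ratio total = 16. Expected counts: 240×9/16 = 135, 240×3/16 = 45, 240×3/16 = 45, 240×1/16 = 15.
A-B-: (142 − 135)²/135 = 49/135 = 0.3630
A-bb: (46 − 45)²/45 = 1/45 = 0.0222
aaB-: (49 − 45)²/45 = 16/45 = 0.3556
aabb: (3 − 15)²/15 = 144/15 = 9.6000
Sum = 10.341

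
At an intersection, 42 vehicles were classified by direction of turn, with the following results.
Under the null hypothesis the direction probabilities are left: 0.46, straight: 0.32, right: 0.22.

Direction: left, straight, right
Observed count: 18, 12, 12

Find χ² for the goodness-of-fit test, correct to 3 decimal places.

1.069

Expected counts E_i = n·p_i: 42×0.46 = 19.32, 42×0.32 = 13.44, 42×0.22 = 9.24.
cat           O        E   (O−E)²/E
left         18    19.32     0.0902
straight     12    13.44     0.1543
right        12     9.24     0.8244
Sum = 1.069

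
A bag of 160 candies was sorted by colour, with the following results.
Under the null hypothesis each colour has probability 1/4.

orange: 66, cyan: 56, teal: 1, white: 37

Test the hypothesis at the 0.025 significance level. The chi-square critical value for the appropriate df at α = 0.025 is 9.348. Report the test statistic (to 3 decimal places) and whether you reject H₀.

Under H₀ each category has probability 1/4, so each expected count is 160/4 = 40.
orange: (66 − 40)²/40 = 676/40 = 16.9000
cyan: (56 − 40)²/40 = 256/40 = 6.4000
teal: (1 − 40)²/40 = 1521/40 = 38.0250
white: (37 − 40)²/40 = 9/40 = 0.2250
Sum = 61.550
df = 3. Since 61.550 > 9.348, we reject H₀.

61.550; reject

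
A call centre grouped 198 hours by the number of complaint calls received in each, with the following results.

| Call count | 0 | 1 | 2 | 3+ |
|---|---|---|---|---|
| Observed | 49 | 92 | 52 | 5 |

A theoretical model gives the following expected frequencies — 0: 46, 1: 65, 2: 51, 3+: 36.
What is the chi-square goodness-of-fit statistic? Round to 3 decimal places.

0: (49 − 46)²/46 = 9/46 = 0.1957
1: (92 − 65)²/65 = 729/65 = 11.2154
2: (52 − 51)²/51 = 1/51 = 0.0196
3+: (5 − 36)²/36 = 961/36 = 26.6944
Sum = 38.125

38.125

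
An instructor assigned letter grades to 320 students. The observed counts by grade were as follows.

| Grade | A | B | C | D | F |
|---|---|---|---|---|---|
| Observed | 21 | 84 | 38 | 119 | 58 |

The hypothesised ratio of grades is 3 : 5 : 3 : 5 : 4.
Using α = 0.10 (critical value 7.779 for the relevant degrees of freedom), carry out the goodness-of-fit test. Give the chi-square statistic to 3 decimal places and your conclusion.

37.046; reject

Ratio total = 20. Expected counts: 320×3/20 = 48, 320×5/20 = 80, 320×3/20 = 48, 320×5/20 = 80, 320×4/20 = 64.
χ² = (21−48)²/48 + (84−80)²/80 + (38−48)²/48 + (119−80)²/80 + (58−64)²/64
   = 15.1875 + 0.2000 + 2.0833 + 19.0125 + 0.5625
Sum = 37.046
df = 4. Since 37.046 > 7.779, we reject H₀.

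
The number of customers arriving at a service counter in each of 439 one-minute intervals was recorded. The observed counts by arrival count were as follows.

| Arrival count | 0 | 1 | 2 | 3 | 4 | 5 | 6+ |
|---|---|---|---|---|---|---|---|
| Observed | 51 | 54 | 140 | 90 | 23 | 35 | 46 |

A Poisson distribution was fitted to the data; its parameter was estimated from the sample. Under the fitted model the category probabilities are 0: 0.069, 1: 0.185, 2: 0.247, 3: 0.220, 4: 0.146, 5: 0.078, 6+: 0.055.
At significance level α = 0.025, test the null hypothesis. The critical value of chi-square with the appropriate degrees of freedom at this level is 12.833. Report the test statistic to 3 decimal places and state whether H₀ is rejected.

79.062; reject

Expected counts E_i = n·p_i: 439×0.069 = 30.291, 439×0.185 = 81.215, 439×0.247 = 108.433, 439×0.220 = 96.58, 439×0.146 = 64.094, 439×0.078 = 34.242, 439×0.055 = 24.145.
χ² = (51−30.291)²/30.291 + (54−81.215)²/81.215 + (140−108.433)²/108.433 + (90−96.58)²/96.58 + (23−64.094)²/64.094 + (35−34.242)²/34.242 + (46−24.145)²/24.145
   = 14.1581 + 9.1197 + 9.1898 + 0.4483 + 26.3475 + 0.0168 + 19.7822
Sum = 79.062
df = 5. Since 79.062 > 12.833, we reject H₀.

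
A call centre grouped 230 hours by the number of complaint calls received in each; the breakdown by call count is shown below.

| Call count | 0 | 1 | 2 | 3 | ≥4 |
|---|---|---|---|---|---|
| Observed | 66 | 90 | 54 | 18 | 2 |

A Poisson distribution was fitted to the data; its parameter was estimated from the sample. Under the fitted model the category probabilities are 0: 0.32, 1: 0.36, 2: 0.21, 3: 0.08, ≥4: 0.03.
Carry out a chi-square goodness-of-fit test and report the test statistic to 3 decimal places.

5.572

Expected counts E_i = n·p_i: 230×0.32 = 73.6, 230×0.36 = 82.8, 230×0.21 = 48.3, 230×0.08 = 18.4, 230×0.03 = 6.9.
χ² = (66−73.6)²/73.6 + (90−82.8)²/82.8 + (54−48.3)²/48.3 + (18−18.4)²/18.4 + (2−6.9)²/6.9
   = 0.7848 + 0.6261 + 0.6727 + 0.0087 + 3.4797
Sum = 5.572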